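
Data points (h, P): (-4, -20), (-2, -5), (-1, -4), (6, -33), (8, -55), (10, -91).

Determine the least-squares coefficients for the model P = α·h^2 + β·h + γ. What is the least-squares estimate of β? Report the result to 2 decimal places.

Normal-equation sums: Σh^2·h^2 = 15665, Σh^2·h = 1655, Σh^2 = 221, Σh·h = 221, Σh = 17, Σ1 = 6.
Moment sums: Σh^2·P = -14152, Σh·P = -1454, ΣP = -208.
Row-reducing yields α = -696617/726132, β = 514025/726132, γ = -161709/121022.

β = 0.71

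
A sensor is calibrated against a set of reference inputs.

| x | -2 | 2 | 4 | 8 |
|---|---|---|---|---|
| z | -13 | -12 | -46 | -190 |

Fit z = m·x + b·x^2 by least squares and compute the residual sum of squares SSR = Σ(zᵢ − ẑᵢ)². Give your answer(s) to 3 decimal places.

SSR = 0.991

The normal system MᵀM·[m, b]ᵀ = Mᵀz is [[88, 576]; [576, 4384]]·[m, b]ᵀ = [-1702, -12996]ᵀ.
Determinant 88·4384 − 576² = 54016.
m = ((-1702)·4384 − 576·(-12996))/54016 = 377/844; b = (88·(-12996) − 576·(-1702))/54016 = -5103/1688.
Residuals: -3/211, -169/211, 123/211, -20/211; SSR = 209/211.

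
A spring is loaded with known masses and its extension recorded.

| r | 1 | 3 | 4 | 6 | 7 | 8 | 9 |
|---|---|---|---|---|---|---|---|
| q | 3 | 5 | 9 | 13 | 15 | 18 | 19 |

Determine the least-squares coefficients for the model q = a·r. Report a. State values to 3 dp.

AᵀA·[a]ᵀ = Aᵀq reads: 256·a = 552.
Hence a = 552 / 256 ≈ 2.15625.

a = 2.156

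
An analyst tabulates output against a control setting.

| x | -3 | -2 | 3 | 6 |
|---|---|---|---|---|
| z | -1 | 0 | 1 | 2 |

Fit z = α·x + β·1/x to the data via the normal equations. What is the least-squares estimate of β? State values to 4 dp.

From the data, Σx·x = 58, Σx·1/x = 4, Σ1/x·1/x = 1/2.
And Σx·z = 18, Σ1/x·z = 1.
MᵀM·[α, β]ᵀ = Mᵀz becomes [[58, 4]; [4, 1/2]]·[α, β]ᵀ = [18, 1]ᵀ.
Eliminating β: (1/2)·(row 1) − 4·(row 2) gives 13·α = (1/2)·18 − 4·1 = 5, so α = 5/13.
Then β = (1 − 4·(5/13))/(1/2) = -14/13.

β = -1.0769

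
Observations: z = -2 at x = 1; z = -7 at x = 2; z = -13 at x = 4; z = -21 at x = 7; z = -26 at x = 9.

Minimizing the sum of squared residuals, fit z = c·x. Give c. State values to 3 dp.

c = -2.974

Setting ∂/∂c … = 0 gives: 151·c = -449.
(Σx·x = 151, Σx·z = -449.)
Hence c = -449 / 151 ≈ -2.97351.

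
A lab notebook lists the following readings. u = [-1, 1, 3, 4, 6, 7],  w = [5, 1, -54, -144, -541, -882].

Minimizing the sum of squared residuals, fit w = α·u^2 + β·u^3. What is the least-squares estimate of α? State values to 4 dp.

α = 2.9613

From the data, Σu^2·u^2 = 4036, Σu^2·u^3 = 25850, Σu^3·u^3 = 169132.
And Σu^2·w = -65478, Σu^3·w = -430060.
So MᵀM·[α, β]ᵀ = Mᵀw: [[4036, 25850]; [25850, 169132]]·[α, β]ᵀ = [-65478, -430060]ᵀ.
Δ = 4036·169132 − 25850² = 14394252.
α = ((-65478)·169132 − 25850·(-430060))/14394252 = 10656476/3598563; β = (4036·(-430060) − 25850·(-65478))/14394252 = -10778965/3598563.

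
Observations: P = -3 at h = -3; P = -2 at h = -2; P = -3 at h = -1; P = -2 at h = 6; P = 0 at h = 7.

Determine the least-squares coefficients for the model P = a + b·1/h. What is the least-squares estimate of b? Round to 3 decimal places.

Setting ∂/∂a … = 0 gives: 5·a + (-32/21)·b = -10;  (-32/21)·a + (1243/882)·b = 14/3.
(Σ1 = 5, Σ1/h = -32/21, Σ1/h·1/h = 1243/882, ΣP = -10, Σ1/h·P = 14/3.)
Eliminating b: (1243/882)·(row 1) − (-32/21)·(row 2) gives (463/98)·a = (1243/882)·(-10) − (-32/21)·(14/3) = -3079/441, so a = -6158/4167.
Then b = ((14/3) − (-32/21)·(-6158/4167))/(1243/882) = 2380/1389.

b = 1.713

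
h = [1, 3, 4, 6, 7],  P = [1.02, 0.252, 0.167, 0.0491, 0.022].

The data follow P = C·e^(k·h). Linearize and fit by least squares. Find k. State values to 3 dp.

Taking logs, ln P = k·h + ln C, so regress ln P on h.
Over the data: Σh = 21.0000, Σ(h)² = 111.0000, Σln P = -9.9789, Σh·ln P = -56.0746.
Normal system: [[111.0000, 21.0000]; [21.0000, 5]]·[k, ln C]ᵀ = [-56.0746, -9.9789]ᵀ.
Solving (det = 114.0000): k = -0.62119, ln C = 0.61324.

k = -0.621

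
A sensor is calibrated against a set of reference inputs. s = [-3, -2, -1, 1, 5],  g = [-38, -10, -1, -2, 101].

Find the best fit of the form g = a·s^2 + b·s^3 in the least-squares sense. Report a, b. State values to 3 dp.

The normal equations are: 724·a + 2850·b = 2140;  2850·a + 16420·b = 13730.
Δ = 724·16420 − 2850² = 3765580.
a = (2140·16420 − 2850·13730)/3765580 = -199585/188279; b = (724·13730 − 2850·2140)/3765580 = 192076/188279.

a = -1.060, b = 1.020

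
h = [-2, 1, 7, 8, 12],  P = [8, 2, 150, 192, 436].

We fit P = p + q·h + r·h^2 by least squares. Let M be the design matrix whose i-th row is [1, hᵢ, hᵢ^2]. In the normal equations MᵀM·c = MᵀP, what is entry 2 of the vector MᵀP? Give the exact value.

Entry 2 ↔ basis h, so (MᵀP)_{2} = Σᵢ (h)·Pᵢ = (-2)·(8) + (1)·(2) + (7)·(150) + (8)·(192) + (12)·(436) = 7804.

7804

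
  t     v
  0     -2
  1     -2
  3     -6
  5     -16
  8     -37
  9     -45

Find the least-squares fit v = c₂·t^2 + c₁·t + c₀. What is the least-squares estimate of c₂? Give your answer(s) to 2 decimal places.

Forming AᵀA = [[11364, 1394, 180]; [1394, 180, 26]; [180, 26, 6]] and Aᵀv = [-6469, -801, -108]ᵀ gives AᵀA·[c₂, c₁, c₀]ᵀ = Aᵀv.
Solving the 3×3 system (Gaussian elimination) gives c₂ = -9718/18435, c₁ = -1703/12290, c₀ = -58441/36870.

c₂ = -0.53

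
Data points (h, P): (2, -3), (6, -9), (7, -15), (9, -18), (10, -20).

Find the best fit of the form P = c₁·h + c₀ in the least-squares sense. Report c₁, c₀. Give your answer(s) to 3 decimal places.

Forming AᵀA = [[270, 34]; [34, 5]] and AᵀP = [-527, -65]ᵀ gives AᵀA·[c₁, c₀]ᵀ = AᵀP.
Eliminating c₀: 5·(row 1) − 34·(row 2) gives 194·c₁ = 5·(-527) − 34·(-65) = -425, so c₁ = -425/194.
Then c₀ = ((-65) − 34·(-425/194))/5 = 184/97.

c₁ = -2.191, c₀ = 1.897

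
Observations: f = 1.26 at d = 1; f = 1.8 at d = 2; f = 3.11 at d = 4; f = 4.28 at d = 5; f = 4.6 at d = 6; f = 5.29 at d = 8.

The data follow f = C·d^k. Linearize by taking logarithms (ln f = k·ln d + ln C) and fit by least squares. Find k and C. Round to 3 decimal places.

Taking logs, ln f = k·ln d + ln C, so regress ln f on ln d.
Sums: Σln d = 7.5601, Σ(ln d)² = 12.5270, Σln f = 6.5993, Σln d·ln f = 10.5187.
Normal system: [[12.5270, 7.5601]; [7.5601, 6]]·[k, ln C]ᵀ = [10.5187, 6.5993]ᵀ.
Solving (det = 18.0074): k = 0.73417, ln C = 0.17482, so C = exp(0.17482) = 1.19104.

k = 0.734, C = 1.191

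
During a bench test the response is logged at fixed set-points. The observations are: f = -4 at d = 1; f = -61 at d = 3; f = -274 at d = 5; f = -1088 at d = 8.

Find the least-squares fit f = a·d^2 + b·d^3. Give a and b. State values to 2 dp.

Entries of MᵀM: Σd^2·d^2 = 4803, Σd^2·d^3 = 36137, Σd^3·d^3 = 278499.
And Σd^2·f = -77035, Σd^3·f = -592957.
MᵀM·[a, b]ᵀ = Mᵀf becomes [[4803, 36137]; [36137, 278499]]·[a, b]ᵀ = [-77035, -592957]ᵀ.
Δ = 4803·278499 − 36137² = 31747928.
a = ((-77035)·278499 − 36137·(-592957))/31747928 = -6620839/7936982; b = (4803·(-592957) − 36137·(-77035))/31747928 = -16039669/7936982.

a = -0.83, b = -2.02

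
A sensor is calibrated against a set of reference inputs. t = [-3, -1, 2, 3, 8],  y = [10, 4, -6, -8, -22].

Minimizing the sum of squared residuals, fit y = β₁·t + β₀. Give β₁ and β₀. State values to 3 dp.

Setting ∂/∂β₁ … = 0 gives: 87·β₁ + 9·β₀ = -246;  9·β₁ + 5·β₀ = -22.
Determinant 87·5 − 9² = 354.
β₁ = ((-246)·5 − 9·(-22))/354 = -172/59; β₀ = (87·(-22) − 9·(-246))/354 = 50/59.

β₁ = -2.915, β₀ = 0.847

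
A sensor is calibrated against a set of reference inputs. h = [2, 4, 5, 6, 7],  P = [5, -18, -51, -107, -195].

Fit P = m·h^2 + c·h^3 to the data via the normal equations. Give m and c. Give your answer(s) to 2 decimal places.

m = 2.83, c = -0.97

With design matrix M, MᵀM = [[4594, 28764]; [28764, 184090]] and MᵀP = [-14950, -97484]ᵀ.
Eliminating c: 184090·(row 1) − 28764·(row 2) gives 18341764·m = 184090·(-14950) − 28764·(-97484) = 51884276, so m = 12971069/4585441.
Then c = ((-97484) − 28764·(12971069/4585441))/184090 = -4454924/4585441.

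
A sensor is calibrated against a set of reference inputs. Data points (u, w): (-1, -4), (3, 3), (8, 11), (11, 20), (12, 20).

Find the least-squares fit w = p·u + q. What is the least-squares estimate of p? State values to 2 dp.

p = 1.91

The normal system XᵀX·[p, q]ᵀ = Xᵀw is [[339, 33]; [33, 5]]·[p, q]ᵀ = [561, 50]ᵀ.
Eliminating q: 5·(row 1) − 33·(row 2) gives 606·p = 5·561 − 33·50 = 1155, so p = 385/202.
Then q = (50 − 33·(385/202))/5 = -521/202.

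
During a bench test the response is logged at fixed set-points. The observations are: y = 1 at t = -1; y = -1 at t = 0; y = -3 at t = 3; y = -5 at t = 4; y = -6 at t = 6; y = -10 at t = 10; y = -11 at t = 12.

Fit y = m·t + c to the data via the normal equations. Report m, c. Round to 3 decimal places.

m = -0.909, c = -0.586

Entries of AᵀA: Σt·t = 306, Σt = 34, Σ1 = 7.
Right-hand side: Σt·y = -298, Σy = -35.
Normal equations: [[306, 34]; [34, 7]]·[m, c]ᵀ = [-298, -35]ᵀ.
Δ = 306·7 − 34² = 986.
m = ((-298)·7 − 34·(-35))/986 = -448/493; c = (306·(-35) − 34·(-298))/986 = -17/29.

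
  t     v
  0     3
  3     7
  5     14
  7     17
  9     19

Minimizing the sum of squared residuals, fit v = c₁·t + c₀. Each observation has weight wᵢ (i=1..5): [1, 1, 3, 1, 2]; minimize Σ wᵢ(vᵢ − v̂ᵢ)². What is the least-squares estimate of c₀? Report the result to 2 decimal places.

Forming XᵀWX = [[295, 43]; [43, 8]] and XᵀWv = [692, 107]ᵀ gives XᵀWX·[c₁, c₀]ᵀ = XᵀWv.
Determinant 295·8 − 43² = 511.
c₁ = (692·8 − 43·107)/511 = 935/511; c₀ = (295·107 − 43·692)/511 = 1809/511.

c₀ = 3.54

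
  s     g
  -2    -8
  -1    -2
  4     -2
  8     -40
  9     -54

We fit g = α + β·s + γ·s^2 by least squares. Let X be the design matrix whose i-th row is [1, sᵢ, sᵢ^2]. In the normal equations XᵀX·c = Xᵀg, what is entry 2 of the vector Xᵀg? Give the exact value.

Entry 2 ↔ basis s, so (Xᵀg)_{2} = Σᵢ (s)·gᵢ = (-2)·(-8) + (-1)·(-2) + (4)·(-2) + (8)·(-40) + (9)·(-54) = -796.

-796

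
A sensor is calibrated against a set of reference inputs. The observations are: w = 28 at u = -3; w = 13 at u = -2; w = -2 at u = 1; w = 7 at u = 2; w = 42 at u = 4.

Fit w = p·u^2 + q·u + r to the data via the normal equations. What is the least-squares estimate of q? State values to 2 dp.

The normal equations are: 370·p + 38·q + 34·r = 1002;  38·p + 34·q + 2·r = 70;  34·p + 2·q + 5·r = 88.
Inverting the 3×3 Gram matrix, [p, q, r]ᵀ = [1961/627, -784/627, -662/209]ᵀ.

q = -1.25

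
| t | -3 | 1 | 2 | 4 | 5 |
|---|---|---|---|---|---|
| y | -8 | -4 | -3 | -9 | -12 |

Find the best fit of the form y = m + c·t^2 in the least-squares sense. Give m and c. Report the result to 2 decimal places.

m = -3.20, c = -0.36

With design matrix M, MᵀM = [[5, 55]; [55, 979]] and Mᵀy = [-36, -532]ᵀ.
det = 5·979 − 55² = 1870.
m = ((-36)·979 − 55·(-532))/1870 = -16/5; c = (5·(-532) − 55·(-36))/1870 = -4/11.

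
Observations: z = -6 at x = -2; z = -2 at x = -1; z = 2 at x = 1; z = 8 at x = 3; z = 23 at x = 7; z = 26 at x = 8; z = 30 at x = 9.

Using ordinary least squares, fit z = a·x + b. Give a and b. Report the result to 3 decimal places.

a = 3.255, b = -0.055

Compute the Gram sums: Σx·x = 209, Σx = 25, Σ1 = 7.
For Aᵀz: Σx·z = 679, Σz = 81.
Eliminating b: 7·(row 1) − 25·(row 2) gives 838·a = 7·679 − 25·81 = 2728, so a = 1364/419.
Then b = (81 − 25·(1364/419))/7 = -23/419.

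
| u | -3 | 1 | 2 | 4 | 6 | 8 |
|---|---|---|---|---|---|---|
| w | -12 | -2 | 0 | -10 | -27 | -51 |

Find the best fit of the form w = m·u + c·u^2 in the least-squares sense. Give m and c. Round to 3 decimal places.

From the data, Σu·u = 130, Σu·u^2 = 774, Σu^2·u^2 = 5746.
Right-hand side: Σu·w = -576, Σu^2·w = -4506.
Normal equations: [[130, 774]; [774, 5746]]·[m, c]ᵀ = [-576, -4506]ᵀ.
Δ = 130·5746 − 774² = 147904.
m = ((-576)·5746 − 774·(-4506))/147904 = 44487/36976; c = (130·(-4506) − 774·(-576))/147904 = -34989/36976.

m = 1.203, c = -0.946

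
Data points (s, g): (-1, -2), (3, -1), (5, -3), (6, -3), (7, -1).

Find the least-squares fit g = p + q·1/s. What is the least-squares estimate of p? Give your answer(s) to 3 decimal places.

Forming AᵀA = [[5, -11/70]; [-11/70, 52889/44100]] and Aᵀg = [-10, 89/210]ᵀ gives AᵀA·[p, q]ᵀ = Aᵀg.
Determinant 5·(52889/44100) − (-11/70)² = 65839/11025.
p = ((-10)·(52889/44100) − (-11/70)·(89/210))/(65839/11025) = -525953/263356; q = (5·(89/210) − (-11/70)·(-10))/(65839/11025) = 12075/131678.

p = -1.997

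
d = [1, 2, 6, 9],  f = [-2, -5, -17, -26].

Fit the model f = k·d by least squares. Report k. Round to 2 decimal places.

Setting ∂/∂k … = 0 gives: 122·k = -348.
(Σd·d = 122, Σd·f = -348.)
Hence k = -348 / 122 ≈ -2.85246.

k = -2.85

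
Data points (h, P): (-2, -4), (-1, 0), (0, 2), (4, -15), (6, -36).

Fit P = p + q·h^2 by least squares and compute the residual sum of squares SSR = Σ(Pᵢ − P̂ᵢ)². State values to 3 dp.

SSR = 1.910

The normal equations are: 5·p + 57·q = -53;  57·p + 1569·q = -1552.
(Σ1 = 5, Σh^2 = 57, Σh^2·h^2 = 1569, ΣP = -53, Σh^2·P = -1552.)
det = 5·1569 − 57² = 4596.
p = ((-53)·1569 − 57·(-1552))/4596 = 1769/1532; q = (5·(-1552) − 57·(-53))/4596 = -4739/4596.
Residuals: -4735/4596, -142/1149, 1295/1532, 1577/4596, -53/1532; SSR = 8779/4596.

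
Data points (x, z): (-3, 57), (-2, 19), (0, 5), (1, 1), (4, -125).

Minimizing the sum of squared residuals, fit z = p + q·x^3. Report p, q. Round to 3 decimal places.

p = 3.415, q = -2.003

The normal system MᵀM·[p, q]ᵀ = Mᵀz is [[5, 30]; [30, 4890]]·[p, q]ᵀ = [-43, -9690]ᵀ.
Δ = 5·4890 − 30² = 23550.
p = ((-43)·4890 − 30·(-9690))/23550 = 2681/785; q = (5·(-9690) − 30·(-43))/23550 = -1572/785.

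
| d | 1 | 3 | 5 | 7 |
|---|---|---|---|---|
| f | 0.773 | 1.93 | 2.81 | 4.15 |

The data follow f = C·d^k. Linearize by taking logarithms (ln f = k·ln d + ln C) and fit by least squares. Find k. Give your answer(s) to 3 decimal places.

k = 0.844

Let Y = ln f. Fitting Y = k·ln d + ln C by least squares:
Over the data: Σln d = 4.6540, Σ(ln d)² = 7.5838, Σln f = 2.8563, Σln d·ln f = 5.1544.
Normal system: [[7.5838, 4.6540]; [4.6540, 4]]·[k, ln C]ᵀ = [5.1544, 2.8563]ᵀ.
Solving (det = 8.6759): k = 0.84424, ln C = -0.26818.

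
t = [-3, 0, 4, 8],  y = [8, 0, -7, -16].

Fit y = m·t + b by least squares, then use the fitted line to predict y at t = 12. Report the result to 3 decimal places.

The normal system MᵀM·[m, b]ᵀ = Mᵀy is [[89, 9]; [9, 4]]·[m, b]ᵀ = [-180, -15]ᵀ.
Δ = 89·4 − 9² = 275.
m = ((-180)·4 − 9·(-15))/275 = -117/55; b = (89·(-15) − 9·(-180))/275 = 57/55.
At t = 12: ŷ = (-117/55)·(12) + (57/55)·(1) = -1347/55.

ŷ = -24.491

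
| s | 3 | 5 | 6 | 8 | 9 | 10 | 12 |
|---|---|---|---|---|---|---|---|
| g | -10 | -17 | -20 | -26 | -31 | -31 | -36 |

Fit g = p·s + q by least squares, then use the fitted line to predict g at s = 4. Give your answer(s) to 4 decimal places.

ĝ = -13.9530

Forming MᵀM = [[459, 53]; [53, 7]] and Mᵀg = [-1464, -171]ᵀ gives MᵀM·[p, q]ᵀ = Mᵀg.
Determinant 459·7 − 53² = 404.
p = ((-1464)·7 − 53·(-171))/404 = -1185/404; q = (459·(-171) − 53·(-1464))/404 = -897/404.
At s = 4: ĝ = (-1185/404)·(4) + (-897/404)·(1) = -5637/404.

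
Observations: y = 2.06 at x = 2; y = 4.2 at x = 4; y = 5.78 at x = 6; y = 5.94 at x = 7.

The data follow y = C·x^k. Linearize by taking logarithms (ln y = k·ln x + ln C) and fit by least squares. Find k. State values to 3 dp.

Taking logs, ln y = k·ln x + ln C, so regress ln y on ln x.
Σln x = 5.8171, Σ(ln x)² = 9.3992, Σln y = 5.6939, Σln x·ln y = 9.1009.
Equations: 9.3992·k + 5.8171·ln C = 9.1009;  5.8171·k + 4·ln C = 5.6939.
Solving (det = 3.7582): k = 0.87318, ln C = 0.15362.

k = 0.873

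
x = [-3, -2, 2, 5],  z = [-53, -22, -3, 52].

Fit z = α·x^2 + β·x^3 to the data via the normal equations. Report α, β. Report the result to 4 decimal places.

α = -2.9495, β = 1.0062

With design matrix A, AᵀA = [[738, 2882]; [2882, 16482]] and Aᵀz = [723, 8083]ᵀ.
Determinant 738·16482 − 2882² = 3857792.
α = (723·16482 − 2882·8083)/3857792 = -355585/120556; β = (738·8083 − 2882·723)/3857792 = 121299/120556.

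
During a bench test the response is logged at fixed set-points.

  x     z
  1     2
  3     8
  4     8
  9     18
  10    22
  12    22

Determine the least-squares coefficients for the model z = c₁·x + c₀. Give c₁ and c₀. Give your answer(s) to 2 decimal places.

c₁ = 1.89, c₀ = 1.07

With design matrix M, MᵀM = [[351, 39]; [39, 6]] and Mᵀz = [704, 80]ᵀ.
Δ = 351·6 − 39² = 585.
c₁ = (704·6 − 39·80)/585 = 368/195; c₀ = (351·80 − 39·704)/585 = 16/15.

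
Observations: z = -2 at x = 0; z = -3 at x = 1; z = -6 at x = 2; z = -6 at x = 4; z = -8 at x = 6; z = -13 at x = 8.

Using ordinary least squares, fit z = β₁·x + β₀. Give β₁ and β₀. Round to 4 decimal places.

β₁ = -1.2211, β₀ = -2.0596

Sums needed: Σx·x = 121, Σx = 21, Σ1 = 6.
For Aᵀz: Σx·z = -191, Σz = -38.
Determinant 121·6 − 21² = 285.
β₁ = ((-191)·6 − 21·(-38))/285 = -116/95; β₀ = (121·(-38) − 21·(-191))/285 = -587/285.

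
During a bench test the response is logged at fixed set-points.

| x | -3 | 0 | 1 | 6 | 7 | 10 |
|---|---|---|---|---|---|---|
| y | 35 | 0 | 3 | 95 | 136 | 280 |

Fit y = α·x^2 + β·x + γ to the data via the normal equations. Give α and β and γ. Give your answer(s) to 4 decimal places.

With design matrix M, MᵀM = [[13779, 1533, 195]; [1533, 195, 21]; [195, 21, 6]] and Mᵀy = [38402, 4220, 549]ᵀ.
Row-reducing yields α = 745/248, β = -127189/60264, γ = 9460/7533.

α = 3.0040, β = -2.1105, γ = 1.2558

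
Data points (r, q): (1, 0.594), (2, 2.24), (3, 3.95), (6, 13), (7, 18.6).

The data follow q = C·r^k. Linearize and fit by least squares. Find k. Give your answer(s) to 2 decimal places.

Linearized form: ln q = k·ln r + ln C. From the 5 transformed points,
Σln r = 5.5294, Σ(ln r)² = 8.6844, Σln q = 7.1474, Σln r·ln q = 12.3522.
Normal system: [[8.6844, 5.5294]; [5.5294, 5]]·[k, ln C]ᵀ = [12.3522, 7.1474]ᵀ.
Solving (det = 12.8473): k = 1.73108, ln C = -0.48489.

k = 1.73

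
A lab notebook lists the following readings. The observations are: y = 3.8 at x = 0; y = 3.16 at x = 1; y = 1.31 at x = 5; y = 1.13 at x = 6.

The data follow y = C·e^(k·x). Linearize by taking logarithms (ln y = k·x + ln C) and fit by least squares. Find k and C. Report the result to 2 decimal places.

Taking logs, ln y = k·x + ln C, so regress ln y on x.
AᵀA = [[62.0000, 12.0000]; [12.0000, 4]], rhs = [3.2340, 2.8778]ᵀ  (here Σx = 12.0000, Σ(x)² = 62.0000, Σln y = 2.8778, Σx·ln y = 3.2340).
Δ = 62.0000·4 − (12.0000)² = 104.0000; k = (3.2340·4 − 12.0000·2.8778)/104.0000 = -0.20767, ln C = (62.0000·2.8778 − 12.0000·3.2340)/104.0000 = 1.34247, so C = exp(1.34247) = 3.82848.

k = -0.21, C = 3.83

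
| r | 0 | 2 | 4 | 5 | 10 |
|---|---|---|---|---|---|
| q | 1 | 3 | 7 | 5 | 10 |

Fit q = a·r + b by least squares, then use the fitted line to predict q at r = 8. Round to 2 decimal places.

Setting ∂/∂a … = 0 gives: 145·a + 21·b = 159;  21·a + 5·b = 26.
Determinant 145·5 − 21² = 284.
a = (159·5 − 21·26)/284 = 249/284; b = (145·26 − 21·159)/284 = 431/284.
At r = 8: q̂ = (249/284)·(8) + (431/284)·(1) = 2423/284.

q̂ = 8.53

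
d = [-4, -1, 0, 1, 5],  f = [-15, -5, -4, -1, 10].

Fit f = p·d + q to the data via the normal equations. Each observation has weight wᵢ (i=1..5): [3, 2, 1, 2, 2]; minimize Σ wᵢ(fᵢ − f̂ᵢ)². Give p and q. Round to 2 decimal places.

The normal equations are: 102·p + (-2)·q = 288;  (-2)·p + 10·q = -41.
(Σwᵢ·d·d = 102, Σwᵢ·d = -2, Σwᵢ·1 = 10, Σwᵢ·d·f = 288, Σwᵢ·f = -41.)
det = 102·10 − (-2)² = 1016.
p = (288·10 − (-2)·(-41))/1016 = 1399/508; q = (102·(-41) − (-2)·288)/1016 = -1803/508.

p = 2.75, q = -3.55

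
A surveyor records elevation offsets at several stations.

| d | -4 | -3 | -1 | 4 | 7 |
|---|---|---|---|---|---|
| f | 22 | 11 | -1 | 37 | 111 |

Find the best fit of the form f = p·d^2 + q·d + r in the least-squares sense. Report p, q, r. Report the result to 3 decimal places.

p = 2.023, q = 1.910, r = -1.955

Compute the Gram sums: Σd^2·d^2 = 2995, Σd^2·d = 315, Σd^2 = 91, Σd·d = 91, Σd = 3, Σ1 = 5.
And Σd^2·f = 6481, Σd·f = 805, Σf = 180.
Normal equations: [[2995, 315, 91]; [315, 91, 3]; [91, 3, 5]]·[p, q, r]ᵀ = [6481, 805, 180]ᵀ.
Row-reducing yields p = 32621/16129, q = 61601/32258, r = -63077/32258.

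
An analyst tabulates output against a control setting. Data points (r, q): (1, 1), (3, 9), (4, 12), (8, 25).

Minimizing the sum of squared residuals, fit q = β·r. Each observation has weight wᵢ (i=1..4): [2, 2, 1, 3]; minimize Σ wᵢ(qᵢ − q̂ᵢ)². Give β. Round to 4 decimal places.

β = 3.0877

With design matrix M, MᵀWM = [[228]] and MᵀWq = [704]ᵀ.
β = 704/228 = 3.08772.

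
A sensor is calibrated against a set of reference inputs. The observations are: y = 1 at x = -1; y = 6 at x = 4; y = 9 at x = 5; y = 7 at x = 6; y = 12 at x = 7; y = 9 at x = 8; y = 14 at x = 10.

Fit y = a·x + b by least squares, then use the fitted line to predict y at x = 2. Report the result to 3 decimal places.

ŷ = 4.271

The normal equations are: 291·a + 39·b = 406;  39·a + 7·b = 58.
(Σx·x = 291, Σx = 39, Σ1 = 7, Σx·y = 406, Σy = 58.)
Determinant 291·7 − 39² = 516.
a = (406·7 − 39·58)/516 = 145/129; b = (291·58 − 39·406)/516 = 87/43.
At x = 2: ŷ = (145/129)·(2) + (87/43)·(1) = 551/129.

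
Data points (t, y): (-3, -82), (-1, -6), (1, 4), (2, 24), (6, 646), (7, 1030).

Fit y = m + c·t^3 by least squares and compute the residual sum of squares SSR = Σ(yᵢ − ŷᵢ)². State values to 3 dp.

SSR = 12.550

Normal-equation sums: Σ1 = 6, Σt^3 = 540, Σt^3·t^3 = 165100.
And Σy = 1616, Σt^3·y = 495242.
So MᵀM·[m, c]ᵀ = Mᵀy: [[6, 540]; [540, 165100]]·[m, c]ᵀ = [1616, 495242]ᵀ.
Eliminating c: 165100·(row 1) − 540·(row 2) gives 699000·m = 165100·1616 − 540·495242 = -629080, so m = -15727/17475.
Then c = (495242 − 540·(-15727/17475))/165100 = 174901/58250.
Residuals: -5249/174750, -366527/174750, 331567/174750, 76823/87375, -145039/87375, 176641/174750; SSR = 1096597/87375.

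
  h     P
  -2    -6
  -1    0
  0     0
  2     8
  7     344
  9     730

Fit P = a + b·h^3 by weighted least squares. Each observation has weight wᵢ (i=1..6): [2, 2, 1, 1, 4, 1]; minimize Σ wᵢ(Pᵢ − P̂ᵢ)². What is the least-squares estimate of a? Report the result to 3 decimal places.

Normal-equation sums: Σwᵢ·1 = 11, Σwᵢ·h^3 = 2091, Σwᵢ·h^3·h^3 = 1002231.
Moment sums: Σwᵢ·P = 2102, Σwᵢ·h^3·P = 1004298.
AᵀWA·[a, b]ᵀ = AᵀWP becomes [[11, 2091]; [2091, 1002231]]·[a, b]ᵀ = [2102, 1004298]ᵀ.
Eliminating b: 1002231·(row 1) − 2091·(row 2) gives 6652260·a = 1002231·2102 − 2091·1004298 = 6702444, so a = 186179/184785.
Then b = (1004298 − 2091·(186179/184785))/1002231 = 554333/554355.

a = 1.008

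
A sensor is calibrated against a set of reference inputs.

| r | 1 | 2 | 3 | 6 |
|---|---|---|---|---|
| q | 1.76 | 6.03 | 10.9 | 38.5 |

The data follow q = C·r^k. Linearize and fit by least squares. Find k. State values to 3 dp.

k = 1.709

Taking logs, ln q = k·ln r + ln C, so regress ln q on ln r.
XᵀX = [[4.8978, 3.5835]; [3.5835, 4]], rhs = [10.4108, 8.4015]ᵀ  (here Σln r = 3.5835, Σ(ln r)² = 4.8978, Σln q = 8.4015, Σln r·ln q = 10.4108).
Solving (det = 6.7496): k = 1.70921, ln C = 0.56913.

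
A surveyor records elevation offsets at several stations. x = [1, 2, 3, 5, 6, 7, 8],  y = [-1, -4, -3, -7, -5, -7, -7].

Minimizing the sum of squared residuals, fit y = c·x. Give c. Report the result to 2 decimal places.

c = -1.00

Entries of MᵀM: Σx·x = 188.
And Σx·y = -188.
So MᵀM·[c]ᵀ = Mᵀy: [[188]]·[c]ᵀ = [-188]ᵀ.
Hence c = -188 / 188 ≈ -1.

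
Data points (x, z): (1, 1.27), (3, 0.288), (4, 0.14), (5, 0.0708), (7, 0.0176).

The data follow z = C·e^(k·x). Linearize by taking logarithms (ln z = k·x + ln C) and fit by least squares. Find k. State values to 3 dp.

k = -0.712

Linearized form: ln z = k·x + ln C. From the 5 transformed points,
XᵀX = [[100.0000, 20.0000]; [20.0000, 5]], rhs = [-52.8783, -9.6596]ᵀ  (here Σx = 20.0000, Σ(x)² = 100.0000, Σln z = -9.6596, Σx·ln z = -52.8783).
Δ = 100.0000·5 − (20.0000)² = 100.0000; k = (-52.8783·5 − 20.0000·-9.6596)/100.0000 = -0.71199, ln C = (100.0000·-9.6596 − 20.0000·-52.8783)/100.0000 = 0.91602.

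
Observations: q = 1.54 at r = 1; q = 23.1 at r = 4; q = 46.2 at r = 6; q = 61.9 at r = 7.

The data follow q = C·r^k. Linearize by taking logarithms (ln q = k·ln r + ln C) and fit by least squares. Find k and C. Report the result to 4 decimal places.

k = 1.9016, C = 1.5629

With ln qᵢ as the transformed response and ln rᵢ as the regressor:
Σln r = 5.1240, Σ(ln r)² = 8.9188, Σln q = 11.5301, Σln r·ln q = 19.2484.
Equations: 8.9188·k + 5.1240·ln C = 19.2484;  5.1240·k + 4·ln C = 11.5301.
Solving (det = 9.4201): k = 1.90164, ln C = 0.44654, so C = exp(0.44654) = 1.56289.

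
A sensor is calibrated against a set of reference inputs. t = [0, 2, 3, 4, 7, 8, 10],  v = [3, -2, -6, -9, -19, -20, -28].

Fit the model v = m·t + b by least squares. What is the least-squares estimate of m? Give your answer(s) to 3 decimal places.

m = -3.091

From the data, Σt·t = 242, Σt = 34, Σ1 = 7.
For Xᵀv: Σt·v = -631, Σv = -81.
Normal equations: [[242, 34]; [34, 7]]·[m, b]ᵀ = [-631, -81]ᵀ.
Determinant 242·7 − 34² = 538.
m = ((-631)·7 − 34·(-81))/538 = -1663/538; b = (242·(-81) − 34·(-631))/538 = 926/269.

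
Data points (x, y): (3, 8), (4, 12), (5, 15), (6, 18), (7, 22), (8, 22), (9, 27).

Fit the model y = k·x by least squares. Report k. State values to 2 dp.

k = 2.96

Normal-equation sums: Σx·x = 280.
For Aᵀy: Σx·y = 828.
Normal equations: [[280]]·[k]ᵀ = [828]ᵀ.
Hence k = 828 / 280 ≈ 2.95714.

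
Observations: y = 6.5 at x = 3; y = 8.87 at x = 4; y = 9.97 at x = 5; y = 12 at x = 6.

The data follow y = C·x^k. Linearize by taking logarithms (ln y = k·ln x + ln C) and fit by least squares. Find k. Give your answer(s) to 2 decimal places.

Taking logs, ln y = k·ln x + ln C, so regress ln y on ln x.
Σln x = 5.8861, Σ(ln x)² = 8.9295, Σln y = 8.8390, Σln x·ln y = 13.2356.
Equations: 8.9295·k + 5.8861·ln C = 13.2356;  5.8861·k + 4·ln C = 8.8390.
Slope k = (n·Σln x·ln y − Σln x·Σln y)/(n·Σ(ln x)² − (Σln x)²) = (4·13.2356 − 5.8861·8.8390)/1.0716 = 0.85419; ln C = (Σln y − k·Σln x)/n = 0.95278.

k = 0.85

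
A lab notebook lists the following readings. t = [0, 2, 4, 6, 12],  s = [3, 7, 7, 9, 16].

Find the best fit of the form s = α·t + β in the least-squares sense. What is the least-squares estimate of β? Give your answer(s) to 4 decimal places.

With design matrix M, MᵀM = [[200, 24]; [24, 5]] and Mᵀs = [288, 42]ᵀ.
det = 200·5 − 24² = 424.
α = (288·5 − 24·42)/424 = 54/53; β = (200·42 − 24·288)/424 = 186/53.

β = 3.5094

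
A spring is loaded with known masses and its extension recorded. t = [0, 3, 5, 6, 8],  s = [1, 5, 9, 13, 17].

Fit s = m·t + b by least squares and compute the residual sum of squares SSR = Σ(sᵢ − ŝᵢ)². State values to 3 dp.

SSR = 4.731

Entries of MᵀM: Σt·t = 134, Σt = 22, Σ1 = 5.
For Mᵀs: Σt·s = 274, Σs = 45.
MᵀM·[m, b]ᵀ = Mᵀs becomes [[134, 22]; [22, 5]]·[m, b]ᵀ = [274, 45]ᵀ.
Eliminating b: 5·(row 1) − 22·(row 2) gives 186·m = 5·274 − 22·45 = 380, so m = 190/93.
Then b = (45 − 22·(190/93))/5 = 1/93.
Residuals: 92/93, -106/93, -38/31, 68/93, 20/31; SSR = 440/93.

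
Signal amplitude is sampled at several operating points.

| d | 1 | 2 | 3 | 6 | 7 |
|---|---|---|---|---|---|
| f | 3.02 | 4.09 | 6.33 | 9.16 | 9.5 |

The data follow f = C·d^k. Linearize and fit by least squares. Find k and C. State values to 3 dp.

Let Y = ln f. Fitting Y = k·ln d + ln C by least squares:
Over the data: Σln d = 5.5294, Σ(ln d)² = 8.6844, Σln f = 8.8252, Σln d·ln f = 11.3529.
Normal system: [[8.6844, 5.5294]; [5.5294, 5]]·[k, ln C]ᵀ = [11.3529, 8.8252]ᵀ.
Solving (det = 12.8473): k = 0.62004, ln C = 1.07935, so C = exp(1.07935) = 2.94277.

k = 0.620, C = 2.943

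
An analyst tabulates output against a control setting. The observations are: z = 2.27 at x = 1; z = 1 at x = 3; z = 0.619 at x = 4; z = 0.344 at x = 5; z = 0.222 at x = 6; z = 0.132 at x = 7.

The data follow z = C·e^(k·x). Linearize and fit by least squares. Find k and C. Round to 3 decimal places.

With ln zᵢ as the transformed response and xᵢ as the regressor:
Σx = 26.0000, Σ(x)² = 136.0000, Σln z = -4.2570, Σx·ln z = -29.6395.
Normal system: [[136.0000, 26.0000]; [26.0000, 6]]·[k, ln C]ᵀ = [-29.6395, -4.2570]ᵀ.
Solving (det = 140.0000): k = -0.47968, ln C = 1.36910, so C = exp(1.36910) = 3.93180.

k = -0.480, C = 3.932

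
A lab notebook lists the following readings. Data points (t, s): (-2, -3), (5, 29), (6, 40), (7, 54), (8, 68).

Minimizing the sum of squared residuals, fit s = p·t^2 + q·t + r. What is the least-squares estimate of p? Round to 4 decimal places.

Sums needed: Σt^2·t^2 = 8434, Σt^2·t = 1188, Σt^2 = 178, Σt·t = 178, Σt = 24, Σ1 = 5.
For Mᵀs: Σt^2·s = 9151, Σt·s = 1313, Σs = 188.
Normal equations: [[8434, 1188, 178]; [1188, 178, 24]; [178, 24, 5]]·[p, q, r]ᵀ = [9151, 1313, 188]ᵀ.
Row-reducing yields p = 43497/51038, q = 102637/51038, r = -4697/1963.

p = 0.8522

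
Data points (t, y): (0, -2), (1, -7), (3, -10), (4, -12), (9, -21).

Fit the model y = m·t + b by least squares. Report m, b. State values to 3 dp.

m = -1.976, b = -3.683

Forming AᵀA = [[107, 17]; [17, 5]] and Aᵀy = [-274, -52]ᵀ gives AᵀA·[m, b]ᵀ = Aᵀy.
Eliminating b: 5·(row 1) − 17·(row 2) gives 246·m = 5·(-274) − 17·(-52) = -486, so m = -81/41.
Then b = ((-52) − 17·(-81/41))/5 = -151/41.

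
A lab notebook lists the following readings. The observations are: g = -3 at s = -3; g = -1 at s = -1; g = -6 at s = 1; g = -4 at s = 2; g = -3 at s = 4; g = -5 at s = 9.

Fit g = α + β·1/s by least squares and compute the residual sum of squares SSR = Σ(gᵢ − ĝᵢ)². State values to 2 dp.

From the data, Σ1 = 6, Σ1/s = 19/36, Σ1/s·1/s = 3157/1296.
For Aᵀg: Σg = -22, Σ1/s·g = -263/36.
So AᵀA·[α, β]ᵀ = Aᵀg: [[6, 19/36]; [19/36, 3157/1296]]·[α, β]ᵀ = [-22, -263/36]ᵀ.
det = 6·(3157/1296) − (19/36)² = 18581/1296.
α = ((-22)·(3157/1296) − (19/36)·(-263/36))/(18581/1296) = -64457/18581; β = (6·(-263/36) − (19/36)·(-22))/(18581/1296) = -41760/18581.
Residuals: -5206/18581, 4116/18581, -5269/18581, 11013/18581, 19154/18581, -23808/18581; SSR = 60642/18581.

SSR = 3.26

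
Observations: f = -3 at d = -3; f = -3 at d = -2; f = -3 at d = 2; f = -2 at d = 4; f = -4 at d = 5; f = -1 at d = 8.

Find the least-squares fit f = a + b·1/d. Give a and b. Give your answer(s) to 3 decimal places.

Compute the Gram sums: Σ1 = 6, Σ1/d = 29/120, Σ1/d·1/d = 10501/14400.
For Mᵀf: Σf = -16, Σ1/d·f = -17/40.
MᵀM·[a, b]ᵀ = Mᵀf becomes [[6, 29/120]; [29/120, 10501/14400]]·[a, b]ᵀ = [-16, -17/40]ᵀ.
Eliminating b: (10501/14400)·(row 1) − (29/120)·(row 2) gives (12433/2880)·a = (10501/14400)·(-16) − (29/120)·(-17/40) = -166537/14400, so a = -166537/62165.
Then b = ((-17/40) − (29/120)·(-166537/62165))/(10501/14400) = 3792/12433.

a = -2.679, b = 0.305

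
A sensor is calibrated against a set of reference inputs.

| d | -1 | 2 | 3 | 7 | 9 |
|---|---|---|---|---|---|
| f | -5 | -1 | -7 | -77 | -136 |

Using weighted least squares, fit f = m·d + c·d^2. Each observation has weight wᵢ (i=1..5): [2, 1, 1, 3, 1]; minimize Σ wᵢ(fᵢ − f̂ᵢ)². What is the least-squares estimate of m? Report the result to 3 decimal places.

Entries of XᵀWX: Σwᵢ·d·d = 243, Σwᵢ·d·d^2 = 1791, Σwᵢ·d^2·d^2 = 13863.
Moment sums: Σwᵢ·d·f = -2854, Σwᵢ·d^2·f = -22412.
Determinant 243·13863 − 1791² = 161028.
m = ((-2854)·13863 − 1791·(-22412))/161028 = 95815/26838; c = (243·(-22412) − 1791·(-2854))/161028 = -18589/8946.

m = 3.570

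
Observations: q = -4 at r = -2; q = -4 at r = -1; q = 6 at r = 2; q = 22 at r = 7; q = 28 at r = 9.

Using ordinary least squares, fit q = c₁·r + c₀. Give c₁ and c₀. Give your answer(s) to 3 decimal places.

c₁ = 3.043, c₀ = 0.472

From the data, Σr·r = 139, Σr = 15, Σ1 = 5.
Right-hand side: Σr·q = 430, Σq = 48.
Normal equations: [[139, 15]; [15, 5]]·[c₁, c₀]ᵀ = [430, 48]ᵀ.
det = 139·5 − 15² = 470.
c₁ = (430·5 − 15·48)/470 = 143/47; c₀ = (139·48 − 15·430)/470 = 111/235.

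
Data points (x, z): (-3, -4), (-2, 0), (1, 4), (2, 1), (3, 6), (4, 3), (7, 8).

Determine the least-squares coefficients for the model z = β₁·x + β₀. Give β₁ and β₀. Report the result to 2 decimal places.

β₁ = 1.02, β₀ = 0.82

Normal-equation sums: Σx·x = 92, Σx = 12, Σ1 = 7.
And Σx·z = 104, Σz = 18.
MᵀM·[β₁, β₀]ᵀ = Mᵀz becomes [[92, 12]; [12, 7]]·[β₁, β₀]ᵀ = [104, 18]ᵀ.
det = 92·7 − 12² = 500.
β₁ = (104·7 − 12·18)/500 = 128/125; β₀ = (92·18 − 12·104)/500 = 102/125.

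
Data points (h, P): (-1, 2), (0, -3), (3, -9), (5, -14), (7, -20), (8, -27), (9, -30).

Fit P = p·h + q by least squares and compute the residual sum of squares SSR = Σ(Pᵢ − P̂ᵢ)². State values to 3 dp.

SSR = 20.785

Forming MᵀM = [[229, 31]; [31, 7]] and MᵀP = [-725, -101]ᵀ gives MᵀM·[p, q]ᵀ = MᵀP.
Δ = 229·7 − 31² = 642.
p = ((-725)·7 − 31·(-101))/642 = -324/107; q = (229·(-101) − 31·(-725))/642 = -109/107.
Residuals: -1/107, -212/107, 118/107, 231/107, 237/107, -188/107, -185/107; SSR = 2224/107.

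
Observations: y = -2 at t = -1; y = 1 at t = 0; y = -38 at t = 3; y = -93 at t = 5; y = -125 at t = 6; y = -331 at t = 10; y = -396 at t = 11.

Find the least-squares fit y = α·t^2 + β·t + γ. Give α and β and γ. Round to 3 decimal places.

α = -2.981, β = -3.142, γ = -0.955

Entries of MᵀM: Σt^2·t^2 = 26644, Σt^2·t = 2698, Σt^2 = 292, Σt·t = 292, Σt = 34, Σ1 = 7.
For Mᵀy: Σt^2·y = -88185, Σt·y = -8993, Σy = -984.
So MᵀM·[α, β, γ]ᵀ = Mᵀy: [[26644, 2698, 292]; [2698, 292, 34]; [292, 34, 7]]·[α, β, γ]ᵀ = [-88185, -8993, -984]ᵀ.
Inverting the 3×3 Gram matrix, [α, β, γ]ᵀ = [-685583/229974, -722557/229974, -36601/38329]ᵀ.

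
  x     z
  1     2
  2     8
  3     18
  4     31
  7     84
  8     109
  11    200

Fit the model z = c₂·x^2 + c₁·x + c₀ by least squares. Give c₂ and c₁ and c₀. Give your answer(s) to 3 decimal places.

Compute the Gram sums: Σx^2·x^2 = 21492, Σx^2·x = 2286, Σx^2 = 264, Σx·x = 264, Σx = 36, Σ1 = 7.
Right-hand side: Σx^2·z = 35984, Σx·z = 3856, Σz = 452.
Solving the 3×3 system (Gaussian elimination) gives c₂ = 41840/27963, c₁ = 16840/9321, c₀ = -10724/9321.

c₂ = 1.496, c₁ = 1.807, c₀ = -1.151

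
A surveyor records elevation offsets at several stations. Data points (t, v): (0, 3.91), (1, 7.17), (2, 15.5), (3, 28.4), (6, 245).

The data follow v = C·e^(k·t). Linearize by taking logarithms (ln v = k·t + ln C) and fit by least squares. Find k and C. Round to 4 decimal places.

Taking logs, ln v = k·t + ln C, so regress ln v on t.
Over the data: Σt = 12.0000, Σ(t)² = 50.0000, Σln v = 14.9219, Σt·ln v = 50.4983.
Normal system: [[50.0000, 12.0000]; [12.0000, 5]]·[k, ln C]ᵀ = [50.4983, 14.9219]ᵀ.
Solving (det = 106.0000): k = 0.69272, ln C = 1.32186, so C = exp(1.32186) = 3.75038.

k = 0.6927, C = 3.7504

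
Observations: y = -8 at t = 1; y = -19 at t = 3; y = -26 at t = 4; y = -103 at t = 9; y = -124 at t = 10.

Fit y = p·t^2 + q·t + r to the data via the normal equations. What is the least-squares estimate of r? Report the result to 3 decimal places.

Compute the Gram sums: Σt^2·t^2 = 16899, Σt^2·t = 1821, Σt^2 = 207, Σt·t = 207, Σt = 27, Σ1 = 5.
For Mᵀy: Σt^2·y = -21338, Σt·y = -2336, Σy = -280.
Normal equations: [[16899, 1821, 207]; [1821, 207, 27]; [207, 27, 5]]·[p, q, r]ᵀ = [-21338, -2336, -280]ᵀ.
Row-reducing yields p = -7091/6357, q = -4114/6357, r = -1031/163.

r = -6.325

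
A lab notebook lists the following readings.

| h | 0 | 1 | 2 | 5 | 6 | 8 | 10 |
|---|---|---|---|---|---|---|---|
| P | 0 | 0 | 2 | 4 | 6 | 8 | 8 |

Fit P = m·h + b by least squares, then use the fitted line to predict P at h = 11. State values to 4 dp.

Compute the Gram sums: Σh·h = 230, Σh = 32, Σ1 = 7.
Moment sums: Σh·P = 204, ΣP = 28.
So AᵀA·[m, b]ᵀ = AᵀP: [[230, 32]; [32, 7]]·[m, b]ᵀ = [204, 28]ᵀ.
Determinant 230·7 − 32² = 586.
m = (204·7 − 32·28)/586 = 266/293; b = (230·28 − 32·204)/586 = -44/293.
At h = 11: P̂ = (266/293)·(11) + (-44/293)·(1) = 2882/293.

P̂ = 9.8362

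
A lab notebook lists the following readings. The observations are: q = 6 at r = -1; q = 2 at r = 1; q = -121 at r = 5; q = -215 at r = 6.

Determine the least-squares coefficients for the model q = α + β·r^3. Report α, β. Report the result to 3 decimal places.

α = 4.262, β = -1.012

The normal equations are: 4·α + 341·β = -328;  341·α + 62283·β = -61569.
(Σ1 = 4, Σr^3 = 341, Σr^3·r^3 = 62283, Σq = -328, Σr^3·q = -61569.)
Eliminating β: 62283·(row 1) − 341·(row 2) gives 132851·α = 62283·(-328) − 341·(-61569) = 566205, so α = 566205/132851.
Then β = ((-61569) − 341·(566205/132851))/62283 = -134428/132851.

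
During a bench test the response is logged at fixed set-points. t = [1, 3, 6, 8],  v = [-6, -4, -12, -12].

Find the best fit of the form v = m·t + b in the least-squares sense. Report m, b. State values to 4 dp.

The normal equations are: 110·m + 18·b = -186;  18·m + 4·b = -34.
(Σt·t = 110, Σt = 18, Σ1 = 4, Σt·v = -186, Σv = -34.)
Δ = 110·4 − 18² = 116.
m = ((-186)·4 − 18·(-34))/116 = -33/29; b = (110·(-34) − 18·(-186))/116 = -98/29.

m = -1.1379, b = -3.3793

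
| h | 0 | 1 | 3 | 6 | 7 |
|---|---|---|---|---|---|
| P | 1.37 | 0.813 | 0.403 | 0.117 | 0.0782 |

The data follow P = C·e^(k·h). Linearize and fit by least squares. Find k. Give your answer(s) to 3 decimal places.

k = -0.402

Taking logs, ln P = k·h + ln C, so regress ln P on h.
Σh = 17.0000, Σ(h)² = 95.0000, Σln P = -5.4951, Σh·ln P = -33.6464.
Equations: 95.0000·k + 17.0000·ln C = -33.6464;  17.0000·k + 5·ln C = -5.4951.
Solving (det = 186.0000): k = -0.40223, ln C = 0.26857.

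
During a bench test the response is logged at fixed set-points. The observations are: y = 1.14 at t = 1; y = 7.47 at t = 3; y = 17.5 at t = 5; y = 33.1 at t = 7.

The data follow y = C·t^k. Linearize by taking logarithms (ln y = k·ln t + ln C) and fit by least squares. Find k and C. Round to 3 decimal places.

Let Y = ln y. Fitting Y = k·ln t + ln C by least squares:
Σln t = 4.6540, Σ(ln t)² = 7.5838, Σln y = 8.5037, Σln t·ln y = 13.6255.
Equations: 7.5838·k + 4.6540·ln C = 13.6255;  4.6540·k + 4·ln C = 8.5037.
Δ = 7.5838·4 − (4.6540)² = 8.6759; k = (13.6255·4 − 4.6540·8.5037)/8.6759 = 1.72044, ln C = (7.5838·8.5037 − 4.6540·13.6255)/8.6759 = 0.12420, so C = exp(0.12420) = 1.13224.

k = 1.720, C = 1.132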